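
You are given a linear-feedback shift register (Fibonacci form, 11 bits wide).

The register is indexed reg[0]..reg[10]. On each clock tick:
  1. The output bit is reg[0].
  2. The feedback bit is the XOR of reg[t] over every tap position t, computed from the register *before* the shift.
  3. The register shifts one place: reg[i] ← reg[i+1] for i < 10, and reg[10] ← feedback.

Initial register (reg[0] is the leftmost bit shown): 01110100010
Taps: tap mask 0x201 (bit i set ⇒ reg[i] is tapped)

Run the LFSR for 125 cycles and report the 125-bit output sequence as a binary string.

tick  register→output (feedback)
  0  01110100010→0 (1)
  1  11101000101→1 (1)
  2  11010001011→1 (0)
  3  10100010110→1 (0)
  4  01000101100→0 (0)
  5  10001011000→1 (1)
  6  00010110001→0 (0)
  7  00101100010→0 (1)
  8  01011000101→0 (0)
  9  10110001010→1 (0)
 10  01100010100→0 (0)
 11  11000101000→1 (1)
 12  10001010001→1 (1)
 13  00010100011→0 (1)
 14  00101000111→0 (1)
 15  01010001111→0 (1)
 16  10100011111→1 (0)
 17  01000111110→0 (1)
 18  10001111101→1 (1)
 19  00011111011→0 (1)
 20  00111110111→0 (1)
 21  01111101111→0 (1)
 22  11111011111→1 (0)
 23  11110111110→1 (0)
 24  11101111100→1 (1)
 25  11011111001→1 (1)
 26  10111110011→1 (0)
 27  01111100110→0 (1)
 28  11111001101→1 (1)
 29  11110011011→1 (0)
 30  11100110110→1 (0)
 31  11001101100→1 (1)
 32  10011011001→1 (1)
 33  00110110011→0 (1)
 34  01101100111→0 (1)
 35  11011001111→1 (0)
 36  10110011110→1 (0)
 37  01100111100→0 (0)
 38  11001111000→1 (1)
 39  10011110001→1 (1)
 40  00111100011→0 (1)
 41  01111000111→0 (1)
 42  11110001111→1 (0)
 43  11100011110→1 (0)
 44  11000111100→1 (1)
 45  10001111001→1 (1)
 46  00011110011→0 (1)
 47  00111100111→0 (1)
 48  01111001111→0 (1)
 49  11110011111→1 (0)
 50  11100111110→1 (0)
 51  11001111100→1 (1)
 52  10011111001→1 (1)
 53  00111110011→0 (1)
 54  01111100111→0 (1)
 55  11111001111→1 (0)
 56  11110011110→1 (0)
 57  11100111100→1 (1)
 58  11001111001→1 (1)
 59  10011110011→1 (0)
 60  00111100110→0 (1)
 61  01111001101→0 (0)
 62  11110011010→1 (0)
 63  11100110100→1 (1)
 64  11001101001→1 (1)
 65  10011010011→1 (0)
 66  00110100110→0 (1)
 67  01101001101→0 (0)
 68  11010011010→1 (0)
 69  10100110100→1 (1)
 70  01001101001→0 (0)
 71  10011010010→1 (0)
 72  00110100100→0 (0)
 73  01101001000→0 (0)
 74  11010010000→1 (1)
 75  10100100001→1 (1)
 76  01001000011→0 (1)
 77  10010000111→1 (0)
 78  00100001110→0 (1)
 79  01000011101→0 (0)
 80  10000111010→1 (0)
 81  00001110100→0 (0)
 82  00011101000→0 (0)
 83  00111010000→0 (0)
 84  01110100000→0 (0)
 85  11101000000→1 (1)
 86  11010000001→1 (1)
 87  10100000011→1 (0)
 88  01000000110→0 (1)
 89  10000001101→1 (1)
 90  00000011011→0 (1)
 91  00000110111→0 (1)
 92  00001101111→0 (1)
 93  00011011111→0 (1)
 94  00110111111→0 (1)
 95  01101111111→0 (1)
 96  11011111111→1 (0)
 97  10111111110→1 (0)
 98  01111111100→0 (0)
 99  11111111000→1 (1)
100  11111110001→1 (1)
101  11111100011→1 (0)
102  11111000110→1 (0)
103  11110001100→1 (1)
104  11100011001→1 (1)
105  11000110011→1 (0)
106  10001100110→1 (0)
107  00011001100→0 (0)
108  00110011000→0 (0)
109  01100110000→0 (0)
110  11001100000→1 (1)
111  10011000001→1 (1)
112  00110000011→0 (1)
113  01100000111→0 (1)
114  11000001111→1 (0)
115  10000011110→1 (0)
116  00000111100→0 (0)
117  00001111000→0 (0)
118  00011110000→0 (0)
119  00111100000→0 (0)
120  01111000000→0 (0)
121  11110000000→1 (1)
122  11100000001→1 (1)
123  11000000011→1 (0)
124  10000000110→1 (0)

01110100010110001010001111101111100110110011110001111001111100111100110100110100100001110100000011011111111000110011000001111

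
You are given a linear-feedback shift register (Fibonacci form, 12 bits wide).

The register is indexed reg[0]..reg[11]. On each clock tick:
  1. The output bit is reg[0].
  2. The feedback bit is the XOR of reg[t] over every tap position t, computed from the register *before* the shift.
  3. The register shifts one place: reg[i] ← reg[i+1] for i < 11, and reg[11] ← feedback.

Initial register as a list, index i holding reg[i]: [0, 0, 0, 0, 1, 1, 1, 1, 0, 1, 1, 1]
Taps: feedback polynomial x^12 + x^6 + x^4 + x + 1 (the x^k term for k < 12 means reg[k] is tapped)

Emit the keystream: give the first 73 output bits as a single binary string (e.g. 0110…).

tick  register→output (feedback)
  0  000011110111→0 (0)
  1  000111101110→0 (0)
  2  001111011100→0 (1)
  3  011110111001→0 (1)
  4  111101110011→1 (1)
  5  111011100111→1 (0)
  6  110111001110→1 (1)
  7  101110011101→1 (0)
  8  011100111010→0 (0)
  9  111001110100→1 (1)
 10  110011101001→1 (0)
 11  100111010010→1 (0)
 12  001110100100→0 (0)
 13  011101001000→0 (1)
 14  111010010001→1 (1)
 15  110100100011→1 (1)
 16  101001000111→1 (1)
 17  010010001111→0 (0)
 18  100100011110→1 (1)
 19  001000111101→0 (1)
 20  010001111011→0 (0)
 21  100011110110→1 (1)
 22  000111101101→0 (0)
 23  001111011010→0 (1)
 24  011110110101→0 (1)
 25  111101101011→1 (1)
 26  111011010111→1 (1)
 27  110110101111→1 (0)
 28  101101011110→1 (1)
 29  011010111101→0 (1)
 30  110101111011→1 (1)
 31  101011110111→1 (1)
 32  010111101111→0 (1)
 33  101111011111→1 (0)
 34  011110111110→0 (1)
 35  111101111101→1 (1)
 36  111011111011→1 (0)
 37  110111110110→1 (0)
 38  101111101100→1 (1)
 39  011111011001→0 (0)
 40  111110110010→1 (0)
 41  111101100100→1 (1)
 42  111011001001→1 (1)
 43  110110010011→1 (1)
 44  101100100111→1 (0)
 45  011001001110→0 (1)
 46  110010011101→1 (1)
 47  100100111011→1 (0)
 48  001001110110→0 (1)
 49  010011101101→0 (1)
 50  100111011011→1 (0)
 51  001110110110→0 (0)
 52  011101101100→0 (0)
 53  111011011000→1 (1)
 54  110110110001→1 (0)
 55  101101100010→1 (0)
 56  011011000100→0 (0)
 57  110110001000→1 (1)
 58  101100010001→1 (1)
 59  011000100011→0 (0)
 60  110001000110→1 (0)
 61  100010001100→1 (0)
 62  000100011000→0 (0)
 63  001000110000→0 (1)
 64  010001100001→0 (0)
 65  100011000010→1 (0)
 66  000110000100→0 (1)
 67  001100001001→0 (0)
 68  011000010010→0 (1)
 69  110000100101→1 (1)
 70  100001001011→1 (1)
 71  000010010111→0 (1)
 72  000100101111→0 (1)

0000111101110011101001000111101101011110111110110010011101101100010001100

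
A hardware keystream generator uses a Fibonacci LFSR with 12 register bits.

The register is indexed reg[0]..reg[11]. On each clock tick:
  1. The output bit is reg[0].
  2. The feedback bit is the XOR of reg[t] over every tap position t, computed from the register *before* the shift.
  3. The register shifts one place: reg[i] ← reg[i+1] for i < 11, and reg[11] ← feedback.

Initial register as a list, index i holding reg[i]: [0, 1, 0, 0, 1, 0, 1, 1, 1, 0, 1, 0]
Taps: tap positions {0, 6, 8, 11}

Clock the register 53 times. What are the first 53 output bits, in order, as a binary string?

01001011101000000010111110000111000110010000011010111

step | reg (before) | out | fb
   0 | 010010111010 | 0 | 0
   1 | 100101110100 | 1 | 0
   2 | 001011101000 | 0 | 0
   3 | 010111010000 | 0 | 0
   4 | 101110100000 | 1 | 0
   5 | 011101000000 | 0 | 0
   6 | 111010000000 | 1 | 1
   7 | 110100000001 | 1 | 0
   8 | 101000000010 | 1 | 1
   9 | 010000000101 | 0 | 1
  10 | 100000001011 | 1 | 1
  11 | 000000010111 | 0 | 1
  12 | 000000101111 | 0 | 1
  13 | 000001011111 | 0 | 0
  14 | 000010111110 | 0 | 0
  15 | 000101111100 | 0 | 0
  16 | 001011111000 | 0 | 0
  17 | 010111110000 | 0 | 1
  18 | 101111100001 | 1 | 1
  19 | 011111000011 | 0 | 1
  20 | 111110000111 | 1 | 0
  21 | 111100001110 | 1 | 0
  22 | 111000011100 | 1 | 0
  23 | 110000111000 | 1 | 1
  24 | 100001110001 | 1 | 1
  25 | 000011100011 | 0 | 0
  26 | 000111000110 | 0 | 0
  27 | 001110001100 | 0 | 1
  28 | 011100011001 | 0 | 0
  29 | 111000110010 | 1 | 0
  30 | 110001100100 | 1 | 0
  31 | 100011001000 | 1 | 0
  32 | 000110010000 | 0 | 0
  33 | 001100100000 | 0 | 1
  34 | 011001000001 | 0 | 1
  35 | 110010000011 | 1 | 0
  36 | 100100000110 | 1 | 1
  37 | 001000001101 | 0 | 0
  38 | 010000011010 | 0 | 1
  39 | 100000110101 | 1 | 1
  40 | 000001101011 | 0 | 1
  41 | 000011010111 | 0 | 1
  42 | 000110101111 | 0 | 1
  43 | 001101011111 | 0 | 0
  44 | 011010111110 | 0 | 0
  45 | 110101111100 | 1 | 1
  46 | 101011111001 | 1 | 0
  47 | 010111110010 | 0 | 1
  48 | 101111100101 | 1 | 1
  49 | 011111001011 | 0 | 0
  50 | 111110010110 | 1 | 1
  51 | 111100101101 | 1 | 0
  52 | 111001011010 | 1 | 0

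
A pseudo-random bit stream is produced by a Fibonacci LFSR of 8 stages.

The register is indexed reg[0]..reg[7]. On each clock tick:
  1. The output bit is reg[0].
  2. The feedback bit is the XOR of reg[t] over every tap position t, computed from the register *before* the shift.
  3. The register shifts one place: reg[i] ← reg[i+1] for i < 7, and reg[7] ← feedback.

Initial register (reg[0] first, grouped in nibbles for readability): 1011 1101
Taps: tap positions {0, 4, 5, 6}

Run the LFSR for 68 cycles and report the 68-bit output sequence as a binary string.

10111101101111100001101001101011011010100000100111011001001001100000

step | reg (before) | out | fb
   0 | 10111101 | 1 | 1
   1 | 01111011 | 0 | 0
   2 | 11110110 | 1 | 1
   3 | 11101101 | 1 | 1
   4 | 11011011 | 1 | 1
   5 | 10110111 | 1 | 1
   6 | 01101111 | 0 | 1
   7 | 11011111 | 1 | 0
   8 | 10111110 | 1 | 0
   9 | 01111100 | 0 | 0
  10 | 11111000 | 1 | 0
  11 | 11110000 | 1 | 1
  12 | 11100001 | 1 | 1
  13 | 11000011 | 1 | 0
  14 | 10000110 | 1 | 1
  15 | 00001101 | 0 | 0
  16 | 00011010 | 0 | 0
  17 | 00110100 | 0 | 1
  18 | 01101001 | 0 | 1
  19 | 11010011 | 1 | 0
  20 | 10100110 | 1 | 1
  21 | 01001101 | 0 | 0
  22 | 10011010 | 1 | 1
  23 | 00110101 | 0 | 1
  24 | 01101011 | 0 | 0
  25 | 11010110 | 1 | 1
  26 | 10101101 | 1 | 1
  27 | 01011011 | 0 | 0
  28 | 10110110 | 1 | 1
  29 | 01101101 | 0 | 0
  30 | 11011010 | 1 | 1
  31 | 10110101 | 1 | 0
  32 | 01101010 | 0 | 0
  33 | 11010100 | 1 | 0
  34 | 10101000 | 1 | 0
  35 | 01010000 | 0 | 0
  36 | 10100000 | 1 | 1
  37 | 01000001 | 0 | 0
  38 | 10000010 | 1 | 0
  39 | 00000100 | 0 | 1
  40 | 00001001 | 0 | 1
  41 | 00010011 | 0 | 1
  42 | 00100111 | 0 | 0
  43 | 01001110 | 0 | 1
  44 | 10011101 | 1 | 1
  45 | 00111011 | 0 | 0
  46 | 01110110 | 0 | 0
  47 | 11101100 | 1 | 1
  48 | 11011001 | 1 | 0
  49 | 10110010 | 1 | 0
  50 | 01100100 | 0 | 1
  51 | 11001001 | 1 | 0
  52 | 10010010 | 1 | 0
  53 | 00100100 | 0 | 1
  54 | 01001001 | 0 | 1
  55 | 10010011 | 1 | 0
  56 | 00100110 | 0 | 0
  57 | 01001100 | 0 | 0
  58 | 10011000 | 1 | 0
  59 | 00110000 | 0 | 0
  60 | 01100000 | 0 | 0
  61 | 11000000 | 1 | 1
  62 | 10000001 | 1 | 1
  63 | 00000011 | 0 | 1
  64 | 00000111 | 0 | 0
  65 | 00001110 | 0 | 1
  66 | 00011101 | 0 | 0
  67 | 00111010 | 0 | 0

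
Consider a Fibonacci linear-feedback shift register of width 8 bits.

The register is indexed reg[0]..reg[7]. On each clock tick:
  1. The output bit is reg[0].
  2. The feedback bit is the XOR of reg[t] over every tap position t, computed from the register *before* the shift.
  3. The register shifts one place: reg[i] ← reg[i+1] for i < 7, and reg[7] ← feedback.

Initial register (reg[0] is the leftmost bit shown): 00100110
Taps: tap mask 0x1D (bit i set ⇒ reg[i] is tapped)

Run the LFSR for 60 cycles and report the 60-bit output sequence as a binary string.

001001101110010000010101101101011001011000011111011011110101

step | reg (before) | out | fb
   0 | 00100110 | 0 | 1
   1 | 01001101 | 0 | 1
   2 | 10011011 | 1 | 1
   3 | 00110111 | 0 | 0
   4 | 01101110 | 0 | 0
   5 | 11011100 | 1 | 1
   6 | 10111001 | 1 | 0
   7 | 01110010 | 0 | 0
   8 | 11100100 | 1 | 0
   9 | 11001000 | 1 | 0
  10 | 10010000 | 1 | 0
  11 | 00100000 | 0 | 1
  12 | 01000001 | 0 | 0
  13 | 10000010 | 1 | 1
  14 | 00000101 | 0 | 0
  15 | 00001010 | 0 | 1
  16 | 00010101 | 0 | 1
  17 | 00101011 | 0 | 0
  18 | 01010110 | 0 | 1
  19 | 10101101 | 1 | 1
  20 | 01011011 | 0 | 0
  21 | 10110110 | 1 | 1
  22 | 01101101 | 0 | 0
  23 | 11011010 | 1 | 1
  24 | 10110101 | 1 | 1
  25 | 01101011 | 0 | 0
  26 | 11010110 | 1 | 0
  27 | 10101100 | 1 | 1
  28 | 01011001 | 0 | 0
  29 | 10110010 | 1 | 1
  30 | 01100101 | 0 | 1
  31 | 11001011 | 1 | 0
  32 | 10010110 | 1 | 0
  33 | 00101100 | 0 | 0
  34 | 01011000 | 0 | 0
  35 | 10110000 | 1 | 1
  36 | 01100001 | 0 | 1
  37 | 11000011 | 1 | 1
  38 | 10000111 | 1 | 1
  39 | 00001111 | 0 | 1
  40 | 00011111 | 0 | 0
  41 | 00111110 | 0 | 1
  42 | 01111101 | 0 | 1
  43 | 11111011 | 1 | 0
  44 | 11110110 | 1 | 1
  45 | 11101101 | 1 | 1
  46 | 11011011 | 1 | 1
  47 | 10110111 | 1 | 1
  48 | 01101111 | 0 | 0
  49 | 11011110 | 1 | 1
  50 | 10111101 | 1 | 0
  51 | 01111010 | 0 | 1
  52 | 11110101 | 1 | 1
  53 | 11101011 | 1 | 1
  54 | 11010111 | 1 | 0
  55 | 10101110 | 1 | 1
  56 | 01011101 | 0 | 0
  57 | 10111010 | 1 | 0
  58 | 01110100 | 0 | 0
  59 | 11101000 | 1 | 1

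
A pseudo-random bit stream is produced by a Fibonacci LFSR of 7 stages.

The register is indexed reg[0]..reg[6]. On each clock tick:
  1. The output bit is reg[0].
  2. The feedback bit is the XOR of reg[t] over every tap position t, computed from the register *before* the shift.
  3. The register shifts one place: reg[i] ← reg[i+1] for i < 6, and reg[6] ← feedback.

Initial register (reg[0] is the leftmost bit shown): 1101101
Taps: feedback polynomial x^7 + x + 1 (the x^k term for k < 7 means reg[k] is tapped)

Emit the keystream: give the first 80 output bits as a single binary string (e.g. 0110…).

11011010110111101100011010010111011100110010101011111110000001000001100001010001

k : reg_k → out_k, fb_k
0: 1101101 → 1, fb=0
1: 1011010 → 1, fb=1
2: 0110101 → 0, fb=1
3: 1101011 → 1, fb=0
4: 1010110 → 1, fb=1
5: 0101101 → 0, fb=1
6: 1011011 → 1, fb=1
7: 0110111 → 0, fb=1
8: 1101111 → 1, fb=0
9: 1011110 → 1, fb=1
10: 0111101 → 0, fb=1
11: 1111011 → 1, fb=0
12: 1110110 → 1, fb=0
13: 1101100 → 1, fb=0
14: 1011000 → 1, fb=1
15: 0110001 → 0, fb=1
16: 1100011 → 1, fb=0
17: 1000110 → 1, fb=1
18: 0001101 → 0, fb=0
19: 0011010 → 0, fb=0
20: 0110100 → 0, fb=1
21: 1101001 → 1, fb=0
22: 1010010 → 1, fb=1
23: 0100101 → 0, fb=1
24: 1001011 → 1, fb=1
25: 0010111 → 0, fb=0
26: 0101110 → 0, fb=1
27: 1011101 → 1, fb=1
28: 0111011 → 0, fb=1
29: 1110111 → 1, fb=0
30: 1101110 → 1, fb=0
31: 1011100 → 1, fb=1
32: 0111001 → 0, fb=1
33: 1110011 → 1, fb=0
34: 1100110 → 1, fb=0
35: 1001100 → 1, fb=1
36: 0011001 → 0, fb=0
37: 0110010 → 0, fb=1
38: 1100101 → 1, fb=0
39: 1001010 → 1, fb=1
40: 0010101 → 0, fb=0
41: 0101010 → 0, fb=1
42: 1010101 → 1, fb=1
43: 0101011 → 0, fb=1
44: 1010111 → 1, fb=1
45: 0101111 → 0, fb=1
46: 1011111 → 1, fb=1
47: 0111111 → 0, fb=1
48: 1111111 → 1, fb=0
49: 1111110 → 1, fb=0
50: 1111100 → 1, fb=0
51: 1111000 → 1, fb=0
52: 1110000 → 1, fb=0
53: 1100000 → 1, fb=0
54: 1000000 → 1, fb=1
55: 0000001 → 0, fb=0
56: 0000010 → 0, fb=0
57: 0000100 → 0, fb=0
58: 0001000 → 0, fb=0
59: 0010000 → 0, fb=0
60: 0100000 → 0, fb=1
61: 1000001 → 1, fb=1
62: 0000011 → 0, fb=0
63: 0000110 → 0, fb=0
64: 0001100 → 0, fb=0
65: 0011000 → 0, fb=0
66: 0110000 → 0, fb=1
67: 1100001 → 1, fb=0
68: 1000010 → 1, fb=1
69: 0000101 → 0, fb=0
70: 0001010 → 0, fb=0
71: 0010100 → 0, fb=0
72: 0101000 → 0, fb=1
73: 1010001 → 1, fb=1
74: 0100011 → 0, fb=1
75: 1000111 → 1, fb=1
76: 0001111 → 0, fb=0
77: 0011110 → 0, fb=0
78: 0111100 → 0, fb=1
79: 1111001 → 1, fb=0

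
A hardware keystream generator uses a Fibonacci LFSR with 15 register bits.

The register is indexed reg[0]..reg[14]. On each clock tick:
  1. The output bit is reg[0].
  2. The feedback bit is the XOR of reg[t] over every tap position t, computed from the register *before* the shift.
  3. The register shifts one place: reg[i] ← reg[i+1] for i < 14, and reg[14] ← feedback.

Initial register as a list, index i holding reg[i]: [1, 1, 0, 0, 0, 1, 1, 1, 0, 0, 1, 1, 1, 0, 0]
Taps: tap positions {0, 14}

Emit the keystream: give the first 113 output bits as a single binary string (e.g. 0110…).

k : reg_k → out_k, fb_k
0: 110001110011100 → 1, fb=1
1: 100011100111001 → 1, fb=0
2: 000111001110010 → 0, fb=0
3: 001110011100100 → 0, fb=0
4: 011100111001000 → 0, fb=0
5: 111001110010000 → 1, fb=1
6: 110011100100001 → 1, fb=0
7: 100111001000010 → 1, fb=1
8: 001110010000101 → 0, fb=1
9: 011100100001011 → 0, fb=1
10: 111001000010111 → 1, fb=0
11: 110010000101110 → 1, fb=1
12: 100100001011101 → 1, fb=0
13: 001000010111010 → 0, fb=0
14: 010000101110100 → 0, fb=0
15: 100001011101000 → 1, fb=1
16: 000010111010001 → 0, fb=1
17: 000101110100011 → 0, fb=1
18: 001011101000111 → 0, fb=1
19: 010111010001111 → 0, fb=1
20: 101110100011111 → 1, fb=0
21: 011101000111110 → 0, fb=0
22: 111010001111100 → 1, fb=1
23: 110100011111001 → 1, fb=0
24: 101000111110010 → 1, fb=1
25: 010001111100101 → 0, fb=1
26: 100011111001011 → 1, fb=0
27: 000111110010110 → 0, fb=0
28: 001111100101100 → 0, fb=0
29: 011111001011000 → 0, fb=0
30: 111110010110000 → 1, fb=1
31: 111100101100001 → 1, fb=0
32: 111001011000010 → 1, fb=1
33: 110010110000101 → 1, fb=0
34: 100101100001010 → 1, fb=1
35: 001011000010101 → 0, fb=1
36: 010110000101011 → 0, fb=1
37: 101100001010111 → 1, fb=0
38: 011000010101110 → 0, fb=0
39: 110000101011100 → 1, fb=1
40: 100001010111001 → 1, fb=0
41: 000010101110010 → 0, fb=0
42: 000101011100100 → 0, fb=0
43: 001010111001000 → 0, fb=0
44: 010101110010000 → 0, fb=0
45: 101011100100000 → 1, fb=1
46: 010111001000001 → 0, fb=1
47: 101110010000011 → 1, fb=0
48: 011100100000110 → 0, fb=0
49: 111001000001100 → 1, fb=1
50: 110010000011001 → 1, fb=0
51: 100100000110010 → 1, fb=1
52: 001000001100101 → 0, fb=1
53: 010000011001011 → 0, fb=1
54: 100000110010111 → 1, fb=0
55: 000001100101110 → 0, fb=0
56: 000011001011100 → 0, fb=0
57: 000110010111000 → 0, fb=0
58: 001100101110000 → 0, fb=0
59: 011001011100000 → 0, fb=0
60: 110010111000000 → 1, fb=1
61: 100101110000001 → 1, fb=0
62: 001011100000010 → 0, fb=0
63: 010111000000100 → 0, fb=0
64: 101110000001000 → 1, fb=1
65: 011100000010001 → 0, fb=1
66: 111000000100011 → 1, fb=0
67: 110000001000110 → 1, fb=1
68: 100000010001101 → 1, fb=0
69: 000000100011010 → 0, fb=0
70: 000001000110100 → 0, fb=0
71: 000010001101000 → 0, fb=0
72: 000100011010000 → 0, fb=0
73: 001000110100000 → 0, fb=0
74: 010001101000000 → 0, fb=0
75: 100011010000000 → 1, fb=1
76: 000110100000001 → 0, fb=1
77: 001101000000011 → 0, fb=1
78: 011010000000111 → 0, fb=1
79: 110100000001111 → 1, fb=0
80: 101000000011110 → 1, fb=1
81: 010000000111101 → 0, fb=1
82: 100000001111011 → 1, fb=0
83: 000000011110110 → 0, fb=0
84: 000000111101100 → 0, fb=0
85: 000001111011000 → 0, fb=0
86: 000011110110000 → 0, fb=0
87: 000111101100000 → 0, fb=0
88: 001111011000000 → 0, fb=0
89: 011110110000000 → 0, fb=0
90: 111101100000000 → 1, fb=1
91: 111011000000001 → 1, fb=0
92: 110110000000010 → 1, fb=1
93: 101100000000101 → 1, fb=0
94: 011000000001010 → 0, fb=0
95: 110000000010100 → 1, fb=1
96: 100000000101001 → 1, fb=0
97: 000000001010010 → 0, fb=0
98: 000000010100100 → 0, fb=0
99: 000000101001000 → 0, fb=0
100: 000001010010000 → 0, fb=0
101: 000010100100000 → 0, fb=0
102: 000101001000000 → 0, fb=0
103: 001010010000000 → 0, fb=0
104: 010100100000000 → 0, fb=0
105: 101001000000000 → 1, fb=1
106: 010010000000001 → 0, fb=1
107: 100100000000011 → 1, fb=0
108: 001000000000110 → 0, fb=0
109: 010000000001100 → 0, fb=0
110: 100000000011000 → 1, fb=1
111: 000000000110001 → 0, fb=1
112: 000000001100011 → 0, fb=1

11000111001110010000101110100011111001011000010101110010000011001011100000010001101000000011110110000000010100100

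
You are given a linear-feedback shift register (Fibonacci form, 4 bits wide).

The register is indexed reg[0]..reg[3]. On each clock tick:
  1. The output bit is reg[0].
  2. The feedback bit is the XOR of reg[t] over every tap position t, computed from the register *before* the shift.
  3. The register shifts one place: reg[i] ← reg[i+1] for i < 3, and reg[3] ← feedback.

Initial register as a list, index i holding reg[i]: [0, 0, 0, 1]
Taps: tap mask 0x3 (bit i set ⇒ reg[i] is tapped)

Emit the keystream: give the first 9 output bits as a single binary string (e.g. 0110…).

000100110

tick  register→output (feedback)
  0  0001→0 (0)
  1  0010→0 (0)
  2  0100→0 (1)
  3  1001→1 (1)
  4  0011→0 (0)
  5  0110→0 (1)
  6  1101→1 (0)
  7  1010→1 (1)
  8  0101→0 (1)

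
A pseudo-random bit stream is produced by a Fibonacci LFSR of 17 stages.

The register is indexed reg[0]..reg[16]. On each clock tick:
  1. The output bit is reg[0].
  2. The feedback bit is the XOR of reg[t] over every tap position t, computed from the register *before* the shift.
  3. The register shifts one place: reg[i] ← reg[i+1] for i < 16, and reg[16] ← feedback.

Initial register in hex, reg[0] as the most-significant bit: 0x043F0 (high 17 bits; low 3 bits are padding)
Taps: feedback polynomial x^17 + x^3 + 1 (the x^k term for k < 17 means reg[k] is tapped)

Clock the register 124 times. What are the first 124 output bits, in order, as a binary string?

k : reg_k → out_k, fb_k
0: 00000100001111110 → 0, fb=0
1: 00001000011111100 → 0, fb=0
2: 00010000111111000 → 0, fb=1
3: 00100001111110001 → 0, fb=0
4: 01000011111100010 → 0, fb=0
5: 10000111111000100 → 1, fb=1
6: 00001111110001001 → 0, fb=0
7: 00011111100010010 → 0, fb=1
8: 00111111000100101 → 0, fb=1
9: 01111110001001011 → 0, fb=1
10: 11111100010010111 → 1, fb=0
11: 11111000100101110 → 1, fb=0
12: 11110001001011100 → 1, fb=0
13: 11100010010111000 → 1, fb=1
14: 11000100101110001 → 1, fb=1
15: 10001001011100011 → 1, fb=1
16: 00010010111000111 → 0, fb=1
17: 00100101110001111 → 0, fb=0
18: 01001011100011110 → 0, fb=0
19: 10010111000111100 → 1, fb=0
20: 00101110001111000 → 0, fb=0
21: 01011100011110000 → 0, fb=1
22: 10111000111100001 → 1, fb=0
23: 01110001111000010 → 0, fb=1
24: 11100011110000101 → 1, fb=1
25: 11000111100001011 → 1, fb=1
26: 10001111000010111 → 1, fb=1
27: 00011110000101111 → 0, fb=1
28: 00111100001011111 → 0, fb=1
29: 01111000010111111 → 0, fb=1
30: 11110000101111111 → 1, fb=0
31: 11100001011111110 → 1, fb=1
32: 11000010111111101 → 1, fb=1
33: 10000101111111011 → 1, fb=1
34: 00001011111110111 → 0, fb=0
35: 00010111111101110 → 0, fb=1
36: 00101111111011101 → 0, fb=0
37: 01011111110111010 → 0, fb=1
38: 10111111101110101 → 1, fb=0
39: 01111111011101010 → 0, fb=1
40: 11111110111010101 → 1, fb=0
41: 11111101110101010 → 1, fb=0
42: 11111011101010100 → 1, fb=0
43: 11110111010101000 → 1, fb=0
44: 11101110101010000 → 1, fb=1
45: 11011101010100001 → 1, fb=0
46: 10111010101000010 → 1, fb=0
47: 01110101010000100 → 0, fb=1
48: 11101010100001001 → 1, fb=1
49: 11010101000010011 → 1, fb=0
50: 10101010000100110 → 1, fb=1
51: 01010100001001101 → 0, fb=1
52: 10101000010011011 → 1, fb=1
53: 01010000100110111 → 0, fb=1
54: 10100001001101111 → 1, fb=1
55: 01000010011011111 → 0, fb=0
56: 10000100110111110 → 1, fb=1
57: 00001001101111101 → 0, fb=0
58: 00010011011111010 → 0, fb=1
59: 00100110111110101 → 0, fb=0
60: 01001101111101010 → 0, fb=0
61: 10011011111010100 → 1, fb=0
62: 00110111110101000 → 0, fb=1
63: 01101111101010001 → 0, fb=0
64: 11011111010100010 → 1, fb=0
65: 10111110101000100 → 1, fb=0
66: 01111101010001000 → 0, fb=1
67: 11111010100010001 → 1, fb=0
68: 11110101000100010 → 1, fb=0
69: 11101010001000100 → 1, fb=1
70: 11010100010001001 → 1, fb=0
71: 10101000100010010 → 1, fb=1
72: 01010001000100101 → 0, fb=1
73: 10100010001001011 → 1, fb=1
74: 01000100010010111 → 0, fb=0
75: 10001000100101110 → 1, fb=1
76: 00010001001011101 → 0, fb=1
77: 00100010010111011 → 0, fb=0
78: 01000100101110110 → 0, fb=0
79: 10001001011101100 → 1, fb=1
80: 00010010111011001 → 0, fb=1
81: 00100101110110011 → 0, fb=0
82: 01001011101100110 → 0, fb=0
83: 10010111011001100 → 1, fb=0
84: 00101110110011000 → 0, fb=0
85: 01011101100110000 → 0, fb=1
86: 10111011001100001 → 1, fb=0
87: 01110110011000010 → 0, fb=1
88: 11101100110000101 → 1, fb=1
89: 11011001100001011 → 1, fb=0
90: 10110011000010110 → 1, fb=0
91: 01100110000101100 → 0, fb=0
92: 11001100001011000 → 1, fb=1
93: 10011000010110001 → 1, fb=0
94: 00110000101100010 → 0, fb=1
95: 01100001011000101 → 0, fb=0
96: 11000010110001010 → 1, fb=1
97: 10000101100010101 → 1, fb=1
98: 00001011000101011 → 0, fb=0
99: 00010110001010110 → 0, fb=1
100: 00101100010101101 → 0, fb=0
101: 01011000101011010 → 0, fb=1
102: 10110001010110101 → 1, fb=0
103: 01100010101101010 → 0, fb=0
104: 11000101011010100 → 1, fb=1
105: 10001010110101001 → 1, fb=1
106: 00010101101010011 → 0, fb=1
107: 00101011010100111 → 0, fb=0
108: 01010110101001110 → 0, fb=1
109: 10101101010011101 → 1, fb=1
110: 01011010100111011 → 0, fb=1
111: 10110101001110111 → 1, fb=0
112: 01101010011101110 → 0, fb=0
113: 11010100111011100 → 1, fb=0
114: 10101001110111000 → 1, fb=1
115: 01010011101110001 → 0, fb=1
116: 10100111011100011 → 1, fb=1
117: 01001110111000111 → 0, fb=0
118: 10011101110001110 → 1, fb=0
119: 00111011100011100 → 0, fb=1
120: 01110111000111001 → 0, fb=1
121: 11101110001110011 → 1, fb=1
122: 11011100011100111 → 1, fb=0
123: 10111000111001110 → 1, fb=0

0000010000111111000100101110001111000010111111101110101010000100110111110101000100010010111011001100001011000101011010100111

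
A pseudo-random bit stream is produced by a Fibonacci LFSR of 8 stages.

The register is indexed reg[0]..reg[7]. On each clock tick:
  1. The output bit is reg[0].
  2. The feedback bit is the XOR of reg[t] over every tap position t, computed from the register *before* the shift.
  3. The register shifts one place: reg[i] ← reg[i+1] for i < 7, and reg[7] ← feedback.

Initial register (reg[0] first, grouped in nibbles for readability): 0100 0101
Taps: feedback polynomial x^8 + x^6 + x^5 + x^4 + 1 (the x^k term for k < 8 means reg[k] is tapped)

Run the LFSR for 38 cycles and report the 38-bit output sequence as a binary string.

step | reg (before) | out | fb
   0 | 01000101 | 0 | 1
   1 | 10001011 | 1 | 1
   2 | 00010111 | 0 | 0
   3 | 00101110 | 0 | 1
   4 | 01011101 | 0 | 0
   5 | 10111010 | 1 | 1
   6 | 01110101 | 0 | 1
   7 | 11101011 | 1 | 1
   8 | 11010111 | 1 | 1
   9 | 10101111 | 1 | 0
  10 | 01011110 | 0 | 1
  11 | 10111101 | 1 | 1
  12 | 01111011 | 0 | 0
  13 | 11110110 | 1 | 1
  14 | 11101101 | 1 | 1
  15 | 11011011 | 1 | 1
  16 | 10110111 | 1 | 1
  17 | 01101111 | 0 | 1
  18 | 11011111 | 1 | 0
  19 | 10111110 | 1 | 0
  20 | 01111100 | 0 | 0
  21 | 11111000 | 1 | 0
  22 | 11110000 | 1 | 1
  23 | 11100001 | 1 | 1
  24 | 11000011 | 1 | 0
  25 | 10000110 | 1 | 1
  26 | 00001101 | 0 | 0
  27 | 00011010 | 0 | 0
  28 | 00110100 | 0 | 1
  29 | 01101001 | 0 | 1
  30 | 11010011 | 1 | 0
  31 | 10100110 | 1 | 1
  32 | 01001101 | 0 | 0
  33 | 10011010 | 1 | 1
  34 | 00110101 | 0 | 1
  35 | 01101011 | 0 | 0
  36 | 11010110 | 1 | 1
  37 | 10101101 | 1 | 1

01000101110101111011011111000011010011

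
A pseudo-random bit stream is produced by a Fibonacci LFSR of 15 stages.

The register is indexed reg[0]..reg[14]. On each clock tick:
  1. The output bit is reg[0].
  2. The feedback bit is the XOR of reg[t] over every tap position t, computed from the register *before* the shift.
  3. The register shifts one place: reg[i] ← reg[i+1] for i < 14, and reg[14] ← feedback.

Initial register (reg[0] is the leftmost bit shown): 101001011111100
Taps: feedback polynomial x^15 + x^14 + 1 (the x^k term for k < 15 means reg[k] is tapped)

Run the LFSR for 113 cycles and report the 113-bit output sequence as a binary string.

tick  register→output (feedback)
  0  101001011111100→1 (1)
  1  010010111111001→0 (1)
  2  100101111110011→1 (0)
  3  001011111100110→0 (0)
  4  010111111001100→0 (0)
  5  101111110011000→1 (1)
  6  011111100110001→0 (1)
  7  111111001100011→1 (0)
  8  111110011000110→1 (1)
  9  111100110001101→1 (0)
 10  111001100011010→1 (1)
 11  110011000110101→1 (0)
 12  100110001101010→1 (1)
 13  001100011010101→0 (1)
 14  011000110101011→0 (1)
 15  110001101010111→1 (0)
 16  100011010101110→1 (1)
 17  000110101011101→0 (1)
 18  001101010111011→0 (1)
 19  011010101110111→0 (1)
 20  110101011101111→1 (0)
 21  101010111011110→1 (1)
 22  010101110111101→0 (1)
 23  101011101111011→1 (0)
 24  010111011110110→0 (0)
 25  101110111101100→1 (1)
 26  011101111011001→0 (1)
 27  111011110110011→1 (0)
 28  110111101100110→1 (1)
 29  101111011001101→1 (0)
 30  011110110011010→0 (0)
 31  111101100110100→1 (1)
 32  111011001101001→1 (0)
 33  110110011010010→1 (1)
 34  101100110100101→1 (0)
 35  011001101001010→0 (0)
 36  110011010010100→1 (1)
 37  100110100101001→1 (0)
 38  001101001010010→0 (0)
 39  011010010100100→0 (0)
 40  110100101001000→1 (1)
 41  101001010010001→1 (0)
 42  010010100100010→0 (0)
 43  100101001000100→1 (1)
 44  001010010001001→0 (1)
 45  010100100010011→0 (1)
 46  101001000100111→1 (0)
 47  010010001001110→0 (0)
 48  100100010011100→1 (1)
 49  001000100111001→0 (1)
 50  010001001110011→0 (1)
 51  100010011100111→1 (0)
 52  000100111001110→0 (0)
 53  001001110011100→0 (0)
 54  010011100111000→0 (0)
 55  100111001110000→1 (1)
 56  001110011100001→0 (1)
 57  011100111000011→0 (1)
 58  111001110000111→1 (0)
 59  110011100001110→1 (1)
 60  100111000011101→1 (0)
 61  001110000111010→0 (0)
 62  011100001110100→0 (0)
 63  111000011101000→1 (1)
 64  110000111010001→1 (0)
 65  100001110100010→1 (1)
 66  000011101000101→0 (1)
 67  000111010001011→0 (1)
 68  001110100010111→0 (1)
 69  011101000101111→0 (1)
 70  111010001011111→1 (0)
 71  110100010111110→1 (1)
 72  101000101111101→1 (0)
 73  010001011111010→0 (0)
 74  100010111110100→1 (1)
 75  000101111101001→0 (1)
 76  001011111010011→0 (1)
 77  010111110100111→0 (1)
 78  101111101001111→1 (0)
 79  011111010011110→0 (0)
 80  111110100111100→1 (1)
 81  111101001111001→1 (0)
 82  111010011110010→1 (1)
 83  110100111100101→1 (0)
 84  101001111001010→1 (1)
 85  010011110010101→0 (1)
 86  100111100101011→1 (0)
 87  001111001010110→0 (0)
 88  011110010101100→0 (0)
 89  111100101011000→1 (1)
 90  111001010110001→1 (0)
 91  110010101100010→1 (1)
 92  100101011000101→1 (0)
 93  001010110001010→0 (0)
 94  010101100010100→0 (0)
 95  101011000101000→1 (1)
 96  010110001010001→0 (1)
 97  101100010100011→1 (0)
 98  011000101000110→0 (0)
 99  110001010001100→1 (1)
100  100010100011001→1 (0)
101  000101000110010→0 (0)
102  001010001100100→0 (0)
103  010100011001000→0 (0)
104  101000110010000→1 (1)
105  010001100100001→0 (1)
106  100011001000011→1 (0)
107  000110010000110→0 (0)
108  001100100001100→0 (0)
109  011001000011000→0 (0)
110  110010000110000→1 (1)
111  100100001100001→1 (0)
112  001000011000010→0 (0)

10100101111110011000110101011101111011001101001010010001001110011100001110100010111110100111100101011000101000110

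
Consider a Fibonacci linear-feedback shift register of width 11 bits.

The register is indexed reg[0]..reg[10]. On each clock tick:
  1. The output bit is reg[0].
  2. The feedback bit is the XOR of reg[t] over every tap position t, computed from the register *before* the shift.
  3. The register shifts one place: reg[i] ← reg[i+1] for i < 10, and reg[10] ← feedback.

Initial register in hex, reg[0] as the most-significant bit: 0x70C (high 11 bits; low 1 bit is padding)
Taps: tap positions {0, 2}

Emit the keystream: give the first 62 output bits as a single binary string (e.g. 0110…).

k : reg_k → out_k, fb_k
0: 01110000110 → 0, fb=1
1: 11100001101 → 1, fb=0
2: 11000011010 → 1, fb=1
3: 10000110101 → 1, fb=1
4: 00001101011 → 0, fb=0
5: 00011010110 → 0, fb=0
6: 00110101100 → 0, fb=1
7: 01101011001 → 0, fb=1
8: 11010110011 → 1, fb=1
9: 10101100111 → 1, fb=0
10: 01011001110 → 0, fb=0
11: 10110011100 → 1, fb=0
12: 01100111000 → 0, fb=1
13: 11001110001 → 1, fb=1
14: 10011100011 → 1, fb=1
15: 00111000111 → 0, fb=1
16: 01110001111 → 0, fb=1
17: 11100011111 → 1, fb=0
18: 11000111110 → 1, fb=1
19: 10001111101 → 1, fb=1
20: 00011111011 → 0, fb=0
21: 00111110110 → 0, fb=1
22: 01111101101 → 0, fb=1
23: 11111011011 → 1, fb=0
24: 11110110110 → 1, fb=0
25: 11101101100 → 1, fb=0
26: 11011011000 → 1, fb=1
27: 10110110001 → 1, fb=0
28: 01101100010 → 0, fb=1
29: 11011000101 → 1, fb=1
30: 10110001011 → 1, fb=0
31: 01100010110 → 0, fb=1
32: 11000101101 → 1, fb=1
33: 10001011011 → 1, fb=1
34: 00010110111 → 0, fb=0
35: 00101101110 → 0, fb=1
36: 01011011101 → 0, fb=0
37: 10110111010 → 1, fb=0
38: 01101110100 → 0, fb=1
39: 11011101001 → 1, fb=1
40: 10111010011 → 1, fb=0
41: 01110100110 → 0, fb=1
42: 11101001101 → 1, fb=0
43: 11010011010 → 1, fb=1
44: 10100110101 → 1, fb=0
45: 01001101010 → 0, fb=0
46: 10011010100 → 1, fb=1
47: 00110101001 → 0, fb=1
48: 01101010011 → 0, fb=1
49: 11010100111 → 1, fb=1
50: 10101001111 → 1, fb=0
51: 01010011110 → 0, fb=0
52: 10100111100 → 1, fb=0
53: 01001111000 → 0, fb=0
54: 10011110000 → 1, fb=1
55: 00111100001 → 0, fb=1
56: 01111000011 → 0, fb=1
57: 11110000111 → 1, fb=0
58: 11100001110 → 1, fb=0
59: 11000011100 → 1, fb=1
60: 10000111001 → 1, fb=1
61: 00001110011 → 0, fb=0

01110000110101100111000111110110110001011011101001101010011110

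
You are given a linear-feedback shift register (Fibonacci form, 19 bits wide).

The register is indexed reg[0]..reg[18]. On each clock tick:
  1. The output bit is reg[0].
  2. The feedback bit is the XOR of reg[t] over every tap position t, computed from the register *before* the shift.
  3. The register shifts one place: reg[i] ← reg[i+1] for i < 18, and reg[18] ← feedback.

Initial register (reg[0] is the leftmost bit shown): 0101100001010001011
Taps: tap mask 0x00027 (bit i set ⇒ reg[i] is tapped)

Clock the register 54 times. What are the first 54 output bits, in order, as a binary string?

010110000101000101110000011100110000101111100111000010

k : reg_k → out_k, fb_k
0: 0101100001010001011 → 0, fb=1
1: 1011000010100010111 → 1, fb=0
2: 0110000101000101110 → 0, fb=0
3: 1100001010001011100 → 1, fb=0
4: 1000010100010111000 → 1, fb=0
5: 0000101000101110000 → 0, fb=0
6: 0001010001011100000 → 0, fb=1
7: 0010100010111000001 → 0, fb=1
8: 0101000101110000011 → 0, fb=1
9: 1010001011100000111 → 1, fb=0
10: 0100010111000001110 → 0, fb=0
11: 1000101110000011100 → 1, fb=1
12: 0001011100000111001 → 0, fb=1
13: 0010111000001110011 → 0, fb=0
14: 0101110000011100110 → 0, fb=0
15: 1011100000111001100 → 1, fb=0
16: 0111000001110011000 → 0, fb=0
17: 1110000011100110000 → 1, fb=1
18: 1100000111001100001 → 1, fb=0
19: 1000001110011000010 → 1, fb=1
20: 0000011100110000101 → 0, fb=1
21: 0000111001100001011 → 0, fb=1
22: 0001110011000010111 → 0, fb=1
23: 0011100110000101111 → 0, fb=1
24: 0111001100001011111 → 0, fb=0
25: 1110011000010111110 → 1, fb=0
26: 1100110000101111100 → 1, fb=1
27: 1001100001011111001 → 1, fb=1
28: 0011000010111110011 → 0, fb=1
29: 0110000101111100111 → 0, fb=0
30: 1100001011111001110 → 1, fb=0
31: 1000010111110011100 → 1, fb=0
32: 0000101111100111000 → 0, fb=0
33: 0001011111001110000 → 0, fb=1
34: 0010111110011100001 → 0, fb=0
35: 0101111100111000010 → 0, fb=0
36: 1011111001110000100 → 1, fb=1
37: 0111110011100001001 → 0, fb=1
38: 1111100111000010011 → 1, fb=1
39: 1111001110000100111 → 1, fb=1
40: 1110011100001001111 → 1, fb=0
41: 1100111000010011110 → 1, fb=1
42: 1001110000100111101 → 1, fb=0
43: 0011100001001111010 → 0, fb=1
44: 0111000010011110101 → 0, fb=0
45: 1110000100111101010 → 1, fb=1
46: 1100001001111010101 → 1, fb=0
47: 1000010011110101010 → 1, fb=0
48: 0000100111101010100 → 0, fb=0
49: 0001001111010101000 → 0, fb=0
50: 0010011110101010000 → 0, fb=0
51: 0100111101010100000 → 0, fb=0
52: 1001111010101000000 → 1, fb=0
53: 0011110101010000000 → 0, fb=0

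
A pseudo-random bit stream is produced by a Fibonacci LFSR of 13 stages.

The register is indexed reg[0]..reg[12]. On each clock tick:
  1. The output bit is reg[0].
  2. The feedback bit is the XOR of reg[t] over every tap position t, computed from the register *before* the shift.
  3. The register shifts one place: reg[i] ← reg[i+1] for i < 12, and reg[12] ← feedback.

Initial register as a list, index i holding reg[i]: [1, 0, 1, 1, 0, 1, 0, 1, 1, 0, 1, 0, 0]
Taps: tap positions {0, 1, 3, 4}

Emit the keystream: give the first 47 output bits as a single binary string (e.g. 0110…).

10110101101000010100111111101010100011100001100

k : reg_k → out_k, fb_k
0: 1011010110100 → 1, fb=0
1: 0110101101000 → 0, fb=0
2: 1101011010000 → 1, fb=1
3: 1010110100001 → 1, fb=0
4: 0101101000010 → 0, fb=1
5: 1011010000101 → 1, fb=0
6: 0110100001010 → 0, fb=0
7: 1101000010100 → 1, fb=1
8: 1010000101001 → 1, fb=1
9: 0100001010011 → 0, fb=1
10: 1000010100111 → 1, fb=1
11: 0000101001111 → 0, fb=1
12: 0001010011111 → 0, fb=1
13: 0010100111111 → 0, fb=1
14: 0101001111111 → 0, fb=0
15: 1010011111110 → 1, fb=1
16: 0100111111101 → 0, fb=0
17: 1001111111010 → 1, fb=1
18: 0011111110101 → 0, fb=0
19: 0111111101010 → 0, fb=1
20: 1111111010101 → 1, fb=0
21: 1111110101010 → 1, fb=0
22: 1111101010100 → 1, fb=0
23: 1111010101000 → 1, fb=1
24: 1110101010001 → 1, fb=1
25: 1101010100011 → 1, fb=1
26: 1010101000111 → 1, fb=0
27: 0101010001110 → 0, fb=0
28: 1010100011100 → 1, fb=0
29: 0101000111000 → 0, fb=0
30: 1010001110000 → 1, fb=1
31: 0100011100001 → 0, fb=1
32: 1000111000011 → 1, fb=0
33: 0001110000110 → 0, fb=0
34: 0011100001100 → 0, fb=0
35: 0111000011000 → 0, fb=0
36: 1110000110000 → 1, fb=0
37: 1100001100000 → 1, fb=0
38: 1000011000000 → 1, fb=1
39: 0000110000001 → 0, fb=1
40: 0001100000011 → 0, fb=0
41: 0011000000110 → 0, fb=1
42: 0110000001101 → 0, fb=1
43: 1100000011011 → 1, fb=0
44: 1000000110110 → 1, fb=1
45: 0000001101101 → 0, fb=0
46: 0000011011010 → 0, fb=0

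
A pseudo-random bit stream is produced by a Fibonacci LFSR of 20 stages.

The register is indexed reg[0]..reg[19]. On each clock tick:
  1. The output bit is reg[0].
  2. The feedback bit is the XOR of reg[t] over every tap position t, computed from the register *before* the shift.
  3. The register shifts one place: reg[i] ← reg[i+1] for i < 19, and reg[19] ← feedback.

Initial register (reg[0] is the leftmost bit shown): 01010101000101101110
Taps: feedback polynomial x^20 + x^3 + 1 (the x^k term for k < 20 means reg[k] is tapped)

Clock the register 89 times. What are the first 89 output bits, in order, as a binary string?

01010101000101101110111111011010000110010001000010101101000110010101110001011101001110111

k : reg_k → out_k, fb_k
0: 01010101000101101110 → 0, fb=1
1: 10101010001011011101 → 1, fb=1
2: 01010100010110111011 → 0, fb=1
3: 10101000101101110111 → 1, fb=1
4: 01010001011011101111 → 0, fb=1
5: 10100010110111011111 → 1, fb=1
6: 01000101101110111111 → 0, fb=0
7: 10001011011101111110 → 1, fb=1
8: 00010110111011111101 → 0, fb=1
9: 00101101110111111011 → 0, fb=0
10: 01011011101111110110 → 0, fb=1
11: 10110111011111101101 → 1, fb=0
12: 01101110111111011010 → 0, fb=0
13: 11011101111110110100 → 1, fb=0
14: 10111011111101101000 → 1, fb=0
15: 01110111111011010000 → 0, fb=1
16: 11101111110110100001 → 1, fb=1
17: 11011111101101000011 → 1, fb=0
18: 10111111011010000110 → 1, fb=0
19: 01111110110100001100 → 0, fb=1
20: 11111101101000011001 → 1, fb=0
21: 11111011010000110010 → 1, fb=0
22: 11110110100001100100 → 1, fb=0
23: 11101101000011001000 → 1, fb=1
24: 11011010000110010001 → 1, fb=0
25: 10110100001100100010 → 1, fb=0
26: 01101000011001000100 → 0, fb=0
27: 11010000110010001000 → 1, fb=0
28: 10100001100100010000 → 1, fb=1
29: 01000011001000100001 → 0, fb=0
30: 10000110010001000010 → 1, fb=1
31: 00001100100010000101 → 0, fb=0
32: 00011001000100001010 → 0, fb=1
33: 00110010001000010101 → 0, fb=1
34: 01100100010000101011 → 0, fb=0
35: 11001000100001010110 → 1, fb=1
36: 10010001000010101101 → 1, fb=0
37: 00100010000101011010 → 0, fb=0
38: 01000100001010110100 → 0, fb=0
39: 10001000010101101000 → 1, fb=1
40: 00010000101011010001 → 0, fb=1
41: 00100001010110100011 → 0, fb=0
42: 01000010101101000110 → 0, fb=0
43: 10000101011010001100 → 1, fb=1
44: 00001010110100011001 → 0, fb=0
45: 00010101101000110010 → 0, fb=1
46: 00101011010001100101 → 0, fb=0
47: 01010110100011001010 → 0, fb=1
48: 10101101000110010101 → 1, fb=1
49: 01011010001100101011 → 0, fb=1
50: 10110100011001010111 → 1, fb=0
51: 01101000110010101110 → 0, fb=0
52: 11010001100101011100 → 1, fb=0
53: 10100011001010111000 → 1, fb=1
54: 01000110010101110001 → 0, fb=0
55: 10001100101011100010 → 1, fb=1
56: 00011001010111000101 → 0, fb=1
57: 00110010101110001011 → 0, fb=1
58: 01100101011100010111 → 0, fb=0
59: 11001010111000101110 → 1, fb=1
60: 10010101110001011101 → 1, fb=0
61: 00101011100010111010 → 0, fb=0
62: 01010111000101110100 → 0, fb=1
63: 10101110001011101001 → 1, fb=1
64: 01011100010111010011 → 0, fb=1
65: 10111000101110100111 → 1, fb=0
66: 01110001011101001110 → 0, fb=1
67: 11100010111010011101 → 1, fb=1
68: 11000101110100111011 → 1, fb=1
69: 10001011101001110111 → 1, fb=1
70: 00010111010011101111 → 0, fb=1
71: 00101110100111011111 → 0, fb=0
72: 01011101001110111110 → 0, fb=1
73: 10111010011101111101 → 1, fb=0
74: 01110100111011111010 → 0, fb=1
75: 11101001110111110101 → 1, fb=1
76: 11010011101111101011 → 1, fb=0
77: 10100111011111010110 → 1, fb=1
78: 01001110111110101101 → 0, fb=0
79: 10011101111101011010 → 1, fb=0
80: 00111011111010110100 → 0, fb=1
81: 01110111110101101001 → 0, fb=1
82: 11101111101011010011 → 1, fb=1
83: 11011111010110100111 → 1, fb=0
84: 10111110101101001110 → 1, fb=0
85: 01111101011010011100 → 0, fb=1
86: 11111010110100111001 → 1, fb=0
87: 11110101101001110010 → 1, fb=0
88: 11101011010011100100 → 1, fb=1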